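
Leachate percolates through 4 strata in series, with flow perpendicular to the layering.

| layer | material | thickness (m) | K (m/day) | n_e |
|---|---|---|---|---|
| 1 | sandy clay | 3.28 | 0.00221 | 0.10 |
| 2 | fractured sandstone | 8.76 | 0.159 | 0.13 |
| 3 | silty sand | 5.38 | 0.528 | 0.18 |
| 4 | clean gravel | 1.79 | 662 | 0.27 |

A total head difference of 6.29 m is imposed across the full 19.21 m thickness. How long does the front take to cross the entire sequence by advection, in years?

With flow normal to the layers, continuity requires the same specific discharge q through every layer.
Σ(b_i/K_i) = 3.28/0.00221 + 8.76/0.159 + 5.38/0.528 + 1.79/662 = 1549 d.
q = Δh / Σ(b_i/K_i) = 6.29 / 1549 = 0.004060 m/day.
In each layer the seepage velocity is v_i = q/n_i, so the layer transit time is t_i = b_i·n_i / q:
  layer 1 (sandy clay): t_1 = 3.28 × 0.10 / 0.004060 = 80.80 d
  layer 2 (fractured sandstone): t_2 = 8.76 × 0.13 / 0.004060 = 280.5 d
  layer 3 (silty sand): t_3 = 5.38 × 0.18 / 0.004060 = 238.6 d
  layer 4 (clean gravel): t_4 = 1.79 × 0.27 / 0.004060 = 119.1 d
Total t = Σ t_i = 718.9 days = 1.968 years.

1.97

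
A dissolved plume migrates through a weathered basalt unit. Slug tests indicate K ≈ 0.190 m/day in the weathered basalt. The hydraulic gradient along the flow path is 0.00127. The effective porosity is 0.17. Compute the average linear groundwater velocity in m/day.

Hydraulic gradient i = 0.00127.
Darcy flux q = K · i = 0.1900 × 0.001270 = 0.0002413 m/day.
Seepage velocity v = q / n_e = 0.0002413 / 0.17 = 0.001419 m/day.

0.00142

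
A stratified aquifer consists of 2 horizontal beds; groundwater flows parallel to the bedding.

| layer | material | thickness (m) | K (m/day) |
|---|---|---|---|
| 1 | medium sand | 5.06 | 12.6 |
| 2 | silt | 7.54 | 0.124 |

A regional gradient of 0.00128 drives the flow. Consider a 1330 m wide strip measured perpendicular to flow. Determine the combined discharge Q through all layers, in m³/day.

Flow is parallel to layering, so each bed carries its own Darcy discharge and the transmissivities add.
Σ(K_i·b_i) = 12.6×5.06 + 0.124×7.54 = 64.69 m²/day.
Hydraulic gradient i = 0.00128.
Q = Σ(K_i·b_i) · W · i = 64.69 × 1330 × 0.001280 = 110.1 m³/day.

110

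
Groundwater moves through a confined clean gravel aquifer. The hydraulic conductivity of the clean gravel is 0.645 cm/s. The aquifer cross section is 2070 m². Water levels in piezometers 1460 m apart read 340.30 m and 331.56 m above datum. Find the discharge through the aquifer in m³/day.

Convert K: 0.645 cm/s × 864 = 557.3 m/day.
Hydraulic gradient i = (340.30 − 331.56) / 1460 = 8.74 / 1460 = 0.005986.
Darcy's law: Q = K · A · i = 557.3 × 2070 × 0.005986 = 6906 m³/day.

6910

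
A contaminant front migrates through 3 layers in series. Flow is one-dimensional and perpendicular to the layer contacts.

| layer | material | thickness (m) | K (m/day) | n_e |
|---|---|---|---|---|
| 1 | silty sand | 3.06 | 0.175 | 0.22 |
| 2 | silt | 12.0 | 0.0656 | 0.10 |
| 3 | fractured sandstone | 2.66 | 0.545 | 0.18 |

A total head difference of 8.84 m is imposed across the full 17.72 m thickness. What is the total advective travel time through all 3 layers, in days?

54.6

With flow normal to the layers, continuity requires the same specific discharge q through every layer.
Σ(b_i/K_i) = 3.06/0.175 + 12.0/0.0656 + 2.66/0.545 = 205.3 d.
q = Δh / Σ(b_i/K_i) = 8.84 / 205.3 = 0.04306 m/day.
In each layer the seepage velocity is v_i = q/n_i, so the layer transit time is t_i = b_i·n_i / q:
  layer 1 (silty sand): t_1 = 3.06 × 0.22 / 0.04306 = 15.63 d
  layer 2 (silt): t_2 = 12.0 × 0.10 / 0.04306 = 27.87 d
  layer 3 (fractured sandstone): t_3 = 2.66 × 0.18 / 0.04306 = 11.12 d
Total t = Σ t_i = 54.62 days.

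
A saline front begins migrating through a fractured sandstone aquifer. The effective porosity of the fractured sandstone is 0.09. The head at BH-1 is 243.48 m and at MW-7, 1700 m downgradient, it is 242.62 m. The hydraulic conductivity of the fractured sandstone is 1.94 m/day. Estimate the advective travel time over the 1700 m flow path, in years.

Hydraulic gradient i = (243.48 − 242.62) / 1700 = 0.86 / 1700 = 0.0005059.
Darcy flux q = K · i = 1.940 × 0.0005059 = 0.0009814 m/day.
Seepage velocity v = q / n_e = 0.0009814 / 0.09 = 0.01090 m/day.
Travel time t = L / v = 1700 / 0.01090 = 1.559e+05 days = 426.8 years.

427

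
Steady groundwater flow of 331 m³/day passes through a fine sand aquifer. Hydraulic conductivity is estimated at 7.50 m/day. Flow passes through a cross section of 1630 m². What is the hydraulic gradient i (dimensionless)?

From Q = K·A·i, i = Q / (K·A) = 331 / (7.500 × 1630) = 0.02708.

0.0271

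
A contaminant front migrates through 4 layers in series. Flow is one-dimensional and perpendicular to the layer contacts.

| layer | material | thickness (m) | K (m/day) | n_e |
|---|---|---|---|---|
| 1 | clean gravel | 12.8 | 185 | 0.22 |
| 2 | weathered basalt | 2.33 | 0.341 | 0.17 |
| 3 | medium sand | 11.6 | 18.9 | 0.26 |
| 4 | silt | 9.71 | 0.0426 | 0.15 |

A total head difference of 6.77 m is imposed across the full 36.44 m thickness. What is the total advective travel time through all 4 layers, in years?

With flow normal to the layers, continuity requires the same specific discharge q through every layer.
Σ(b_i/K_i) = 12.8/185 + 2.33/0.341 + 11.6/18.9 + 9.71/0.0426 = 235.5 d.
q = Δh / Σ(b_i/K_i) = 6.77 / 235.5 = 0.02875 m/day.
In each layer the seepage velocity is v_i = q/n_i, so the layer transit time is t_i = b_i·n_i / q:
  layer 1 (clean gravel): t_1 = 12.8 × 0.22 / 0.02875 = 97.94 d
  layer 2 (weathered basalt): t_2 = 2.33 × 0.17 / 0.02875 = 13.78 d
  layer 3 (medium sand): t_3 = 11.6 × 0.26 / 0.02875 = 104.9 d
  layer 4 (silt): t_4 = 9.71 × 0.15 / 0.02875 = 50.65 d
Total t = Σ t_i = 267.3 days = 0.7317 years.

0.732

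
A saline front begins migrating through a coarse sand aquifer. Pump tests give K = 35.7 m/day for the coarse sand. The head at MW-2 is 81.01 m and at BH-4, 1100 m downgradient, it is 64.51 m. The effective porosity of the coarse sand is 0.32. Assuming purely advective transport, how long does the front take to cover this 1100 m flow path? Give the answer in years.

1.80

Hydraulic gradient i = (81.01 − 64.51) / 1100 = 16.5 / 1100 = 0.01500.
Darcy flux q = K · i = 35.70 × 0.01500 = 0.5355 m/day.
Seepage velocity v = q / n_e = 0.5355 / 0.32 = 1.673 m/day.
Travel time t = L / v = 1100 / 1.673 = 657.3 days = 1.800 years.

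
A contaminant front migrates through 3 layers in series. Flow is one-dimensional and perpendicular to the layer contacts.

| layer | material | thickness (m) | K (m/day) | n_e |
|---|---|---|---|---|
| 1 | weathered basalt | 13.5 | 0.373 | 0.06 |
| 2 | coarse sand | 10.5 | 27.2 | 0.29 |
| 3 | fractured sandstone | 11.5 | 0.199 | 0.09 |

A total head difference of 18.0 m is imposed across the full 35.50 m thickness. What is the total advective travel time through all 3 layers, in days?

25.6

With flow normal to the layers, continuity requires the same specific discharge q through every layer.
Σ(b_i/K_i) = 13.5/0.373 + 10.5/27.2 + 11.5/0.199 = 94.37 d.
q = Δh / Σ(b_i/K_i) = 18.0 / 94.37 = 0.1907 m/day.
In each layer the seepage velocity is v_i = q/n_i, so the layer transit time is t_i = b_i·n_i / q:
  layer 1 (weathered basalt): t_1 = 13.5 × 0.06 / 0.1907 = 4.247 d
  layer 2 (coarse sand): t_2 = 10.5 × 0.29 / 0.1907 = 15.96 d
  layer 3 (fractured sandstone): t_3 = 11.5 × 0.09 / 0.1907 = 5.426 d
Total t = Σ t_i = 25.64 days.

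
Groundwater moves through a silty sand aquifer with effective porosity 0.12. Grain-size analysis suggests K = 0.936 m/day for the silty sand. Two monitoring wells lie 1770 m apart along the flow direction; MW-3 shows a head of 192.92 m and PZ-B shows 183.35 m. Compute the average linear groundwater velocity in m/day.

Hydraulic gradient i = (192.92 − 183.35) / 1770 = 9.57 / 1770 = 0.005407.
Darcy flux q = K · i = 0.9360 × 0.005407 = 0.005061 m/day.
Seepage velocity v = q / n_e = 0.005061 / 0.12 = 0.04217 m/day.

0.0422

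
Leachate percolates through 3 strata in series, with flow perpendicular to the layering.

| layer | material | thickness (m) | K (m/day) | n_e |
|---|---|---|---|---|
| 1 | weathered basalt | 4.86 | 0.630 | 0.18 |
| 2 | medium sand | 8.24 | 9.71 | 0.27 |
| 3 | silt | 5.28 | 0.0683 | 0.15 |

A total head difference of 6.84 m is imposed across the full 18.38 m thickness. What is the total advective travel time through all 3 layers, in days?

48.9

With flow normal to the layers, continuity requires the same specific discharge q through every layer.
Σ(b_i/K_i) = 4.86/0.630 + 8.24/9.71 + 5.28/0.0683 = 85.87 d.
q = Δh / Σ(b_i/K_i) = 6.84 / 85.87 = 0.07966 m/day.
In each layer the seepage velocity is v_i = q/n_i, so the layer transit time is t_i = b_i·n_i / q:
  layer 1 (weathered basalt): t_1 = 4.86 × 0.18 / 0.07966 = 10.98 d
  layer 2 (medium sand): t_2 = 8.24 × 0.27 / 0.07966 = 27.93 d
  layer 3 (silt): t_3 = 5.28 × 0.15 / 0.07966 = 9.943 d
Total t = Σ t_i = 48.85 days.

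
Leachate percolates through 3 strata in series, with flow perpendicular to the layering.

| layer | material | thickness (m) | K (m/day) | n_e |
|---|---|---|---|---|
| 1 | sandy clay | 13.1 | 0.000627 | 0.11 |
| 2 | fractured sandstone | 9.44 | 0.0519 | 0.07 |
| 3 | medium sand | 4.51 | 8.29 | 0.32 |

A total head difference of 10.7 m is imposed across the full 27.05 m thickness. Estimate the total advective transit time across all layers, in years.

With flow normal to the layers, continuity requires the same specific discharge q through every layer.
Σ(b_i/K_i) = 13.1/0.000627 + 9.44/0.0519 + 4.51/8.29 = 21076 d.
q = Δh / Σ(b_i/K_i) = 10.7 / 21076 = 0.0005077 m/day.
In each layer the seepage velocity is v_i = q/n_i, so the layer transit time is t_i = b_i·n_i / q:
  layer 1 (sandy clay): t_1 = 13.1 × 0.11 / 0.0005077 = 2838 d
  layer 2 (fractured sandstone): t_2 = 9.44 × 0.07 / 0.0005077 = 1302 d
  layer 3 (medium sand): t_3 = 4.51 × 0.32 / 0.0005077 = 2843 d
Total t = Σ t_i = 6983 days = 19.12 years.

19.1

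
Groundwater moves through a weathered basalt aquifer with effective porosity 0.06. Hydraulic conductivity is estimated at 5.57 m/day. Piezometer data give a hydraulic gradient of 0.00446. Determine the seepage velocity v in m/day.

0.414

Hydraulic gradient i = 0.00446.
Darcy flux q = K · i = 5.570 × 0.004460 = 0.02484 m/day.
Seepage velocity v = q / n_e = 0.02484 / 0.06 = 0.4140 m/day.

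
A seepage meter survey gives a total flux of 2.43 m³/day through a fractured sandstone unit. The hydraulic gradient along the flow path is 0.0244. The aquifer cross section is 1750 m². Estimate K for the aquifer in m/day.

0.0569

Hydraulic gradient i = 0.0244.
From Q = K·A·i, K = Q / (A·i) = 2.43 / (1750 × 0.02440) = 0.05691 m/day.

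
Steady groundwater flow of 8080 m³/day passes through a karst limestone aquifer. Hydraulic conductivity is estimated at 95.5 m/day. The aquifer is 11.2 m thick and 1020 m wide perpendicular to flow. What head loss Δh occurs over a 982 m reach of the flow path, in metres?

7.27

Cross-sectional area A = 1020 × 11.2 = 11424 m².
From Q = K·A·i, i = Q / (K·A) = 8080 / (95.50 × 11424) = 0.007406.
Head loss Δh = i · L = 0.007406 × 982 = 7.273 m.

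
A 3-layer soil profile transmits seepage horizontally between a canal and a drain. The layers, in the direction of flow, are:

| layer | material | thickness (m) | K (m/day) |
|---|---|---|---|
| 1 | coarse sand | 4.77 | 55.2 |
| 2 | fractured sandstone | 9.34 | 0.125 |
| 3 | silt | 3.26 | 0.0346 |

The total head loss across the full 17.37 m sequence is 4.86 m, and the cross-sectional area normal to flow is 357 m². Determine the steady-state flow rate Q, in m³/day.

Flow is perpendicular to layering, so the layers act in series and the equivalent K is the thickness-weighted harmonic mean.
Total thickness L = 4.77 + 9.34 + 3.26 = 17.37 m.
Σ(b_i/K_i) = 4.77/55.2 + 9.34/0.125 + 3.26/0.0346 = 169.0 d.
K_eq = L / Σ(b_i/K_i) = 17.37 / 169.0 = 0.1028 m/day.
Q = K_eq · A · (Δh/L) = 0.1028 × 357 × (4.86/17.37) = 10.26 m³/day.

10.3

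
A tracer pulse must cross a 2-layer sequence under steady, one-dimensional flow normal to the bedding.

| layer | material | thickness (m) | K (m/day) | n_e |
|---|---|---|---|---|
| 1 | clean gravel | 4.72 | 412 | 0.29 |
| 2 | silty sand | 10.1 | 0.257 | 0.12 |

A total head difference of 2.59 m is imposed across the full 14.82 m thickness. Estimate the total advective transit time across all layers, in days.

39.2

With flow normal to the layers, continuity requires the same specific discharge q through every layer.
Σ(b_i/K_i) = 4.72/412 + 10.1/0.257 = 39.31 d.
q = Δh / Σ(b_i/K_i) = 2.59 / 39.31 = 0.06588 m/day.
In each layer the seepage velocity is v_i = q/n_i, so the layer transit time is t_i = b_i·n_i / q:
  layer 1 (clean gravel): t_1 = 4.72 × 0.29 / 0.06588 = 20.78 d
  layer 2 (silty sand): t_2 = 10.1 × 0.12 / 0.06588 = 18.40 d
Total t = Σ t_i = 39.17 days.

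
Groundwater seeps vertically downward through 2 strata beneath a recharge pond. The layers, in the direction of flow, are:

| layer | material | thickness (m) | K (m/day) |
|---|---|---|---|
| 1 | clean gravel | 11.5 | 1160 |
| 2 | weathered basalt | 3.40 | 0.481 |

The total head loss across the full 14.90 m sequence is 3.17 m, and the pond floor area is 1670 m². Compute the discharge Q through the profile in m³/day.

748

Flow is perpendicular to layering, so the layers act in series and the equivalent K is the thickness-weighted harmonic mean.
Total thickness L = 11.5 + 3.40 = 14.90 m.
Σ(b_i/K_i) = 11.5/1160 + 3.40/0.481 = 7.079 d.
K_eq = L / Σ(b_i/K_i) = 14.90 / 7.079 = 2.105 m/day.
Q = K_eq · A · (Δh/L) = 2.105 × 1670 × (3.17/14.90) = 747.9 m³/day.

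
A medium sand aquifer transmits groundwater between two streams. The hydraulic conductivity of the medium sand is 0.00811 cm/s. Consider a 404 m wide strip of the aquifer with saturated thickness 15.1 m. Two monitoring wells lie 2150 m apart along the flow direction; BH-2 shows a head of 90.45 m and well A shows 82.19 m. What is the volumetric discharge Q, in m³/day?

164

Convert K: 0.00811 cm/s × 864 = 7.007 m/day.
Cross-sectional area A = 404 × 15.1 = 6100 m².
Hydraulic gradient i = (90.45 − 82.19) / 2150 = 8.26 / 2150 = 0.003842.
Darcy's law: Q = K · A · i = 7.007 × 6100 × 0.003842 = 164.2 m³/day.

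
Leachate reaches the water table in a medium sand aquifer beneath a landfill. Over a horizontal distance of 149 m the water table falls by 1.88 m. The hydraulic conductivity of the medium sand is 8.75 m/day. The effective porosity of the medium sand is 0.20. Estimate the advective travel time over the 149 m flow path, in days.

270

Hydraulic gradient i = Δh / L = 1.88 / 149 = 0.01262.
Darcy flux q = K · i = 8.750 × 0.01262 = 0.1104 m/day.
Seepage velocity v = q / n_e = 0.1104 / 0.20 = 0.5520 m/day.
Travel time t = L / v = 149 / 0.5520 = 269.9 days.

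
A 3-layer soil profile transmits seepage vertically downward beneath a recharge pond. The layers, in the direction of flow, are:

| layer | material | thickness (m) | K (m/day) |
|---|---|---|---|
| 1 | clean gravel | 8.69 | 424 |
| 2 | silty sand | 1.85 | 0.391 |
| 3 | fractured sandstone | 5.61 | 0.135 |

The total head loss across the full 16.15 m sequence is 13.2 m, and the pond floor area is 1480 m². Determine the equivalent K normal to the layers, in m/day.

Flow is perpendicular to layering, so the layers act in series and the equivalent K is the thickness-weighted harmonic mean.
Total thickness L = 8.69 + 1.85 + 5.61 = 16.15 m.
Σ(b_i/K_i) = 8.69/424 + 1.85/0.391 + 5.61/0.135 = 46.31 d.
K_eq = L / Σ(b_i/K_i) = 16.15 / 46.31 = 0.3488 m/day.

0.349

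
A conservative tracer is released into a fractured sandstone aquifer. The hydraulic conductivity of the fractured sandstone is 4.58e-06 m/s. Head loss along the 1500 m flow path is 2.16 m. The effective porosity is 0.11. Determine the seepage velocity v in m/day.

0.00518

Convert K: 4.58e-06 m/s × 86400 = 0.3957 m/day.
Hydraulic gradient i = Δh / L = 2.16 / 1500 = 0.001440.
Darcy flux q = K · i = 0.3957 × 0.001440 = 0.0005698 m/day.
Seepage velocity v = q / n_e = 0.0005698 / 0.11 = 0.005180 m/day.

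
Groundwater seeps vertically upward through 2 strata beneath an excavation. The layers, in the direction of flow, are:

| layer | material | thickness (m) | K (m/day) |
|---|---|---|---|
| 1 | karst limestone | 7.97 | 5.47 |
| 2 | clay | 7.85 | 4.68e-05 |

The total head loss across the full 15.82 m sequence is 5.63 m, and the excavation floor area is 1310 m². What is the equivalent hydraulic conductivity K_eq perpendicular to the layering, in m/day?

9.43e-05

Flow is perpendicular to layering, so the layers act in series and the equivalent K is the thickness-weighted harmonic mean.
Total thickness L = 7.97 + 7.85 = 15.82 m.
Σ(b_i/K_i) = 7.97/5.47 + 7.85/4.68e-05 = 1.677e+05 d.
K_eq = L / Σ(b_i/K_i) = 15.82 / 1.677e+05 = 9.431e-05 m/day.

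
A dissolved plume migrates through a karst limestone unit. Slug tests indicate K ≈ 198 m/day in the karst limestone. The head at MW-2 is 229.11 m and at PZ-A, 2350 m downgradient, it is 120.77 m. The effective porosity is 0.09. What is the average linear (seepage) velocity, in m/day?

101

Hydraulic gradient i = (229.11 − 120.77) / 2350 = 108.34 / 2350 = 0.04610.
Darcy flux q = K · i = 198.0 × 0.04610 = 9.128 m/day.
Seepage velocity v = q / n_e = 9.128 / 0.09 = 101.4 m/day.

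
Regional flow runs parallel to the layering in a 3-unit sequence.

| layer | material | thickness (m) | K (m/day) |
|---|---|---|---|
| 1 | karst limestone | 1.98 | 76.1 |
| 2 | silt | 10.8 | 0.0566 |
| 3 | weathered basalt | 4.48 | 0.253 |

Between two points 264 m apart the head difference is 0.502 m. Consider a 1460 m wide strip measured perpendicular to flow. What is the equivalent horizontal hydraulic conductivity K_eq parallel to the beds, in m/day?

8.83

Flow is parallel to layering, so each bed carries its own Darcy discharge and the transmissivities add.
Σ(K_i·b_i) = 76.1×1.98 + 0.0566×10.8 + 0.253×4.48 = 152.4 m²/day.
Total thickness b = 17.26 m, so K_eq = Σ(K_i·b_i)/b = 8.831 m/day.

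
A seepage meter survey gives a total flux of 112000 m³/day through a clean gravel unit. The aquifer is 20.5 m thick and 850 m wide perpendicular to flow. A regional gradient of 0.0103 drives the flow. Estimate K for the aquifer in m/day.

624

Cross-sectional area A = 850 × 20.5 = 17425 m².
Hydraulic gradient i = 0.0103.
From Q = K·A·i, K = Q / (A·i) = 112000 / (17425 × 0.01030) = 624.0 m/day.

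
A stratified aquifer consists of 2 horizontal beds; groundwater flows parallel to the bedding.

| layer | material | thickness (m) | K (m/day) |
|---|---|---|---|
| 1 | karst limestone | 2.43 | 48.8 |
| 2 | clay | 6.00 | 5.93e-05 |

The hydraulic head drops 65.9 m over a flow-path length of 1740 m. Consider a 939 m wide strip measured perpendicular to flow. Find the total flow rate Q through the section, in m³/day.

4220

Flow is parallel to layering, so each bed carries its own Darcy discharge and the transmissivities add.
Σ(K_i·b_i) = 48.8×2.43 + 5.93e-05×6.00 = 118.6 m²/day.
Hydraulic gradient i = Δh / L = 65.9 / 1740 = 0.03787.
Q = Σ(K_i·b_i) · W · i = 118.6 × 939 × 0.03787 = 4217 m³/day.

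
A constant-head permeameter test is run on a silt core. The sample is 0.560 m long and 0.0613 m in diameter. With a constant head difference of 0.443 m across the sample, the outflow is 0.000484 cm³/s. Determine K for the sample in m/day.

Cross-sectional area A = π·(d/2)² = π × (0.0613/2)² = 0.002951 m².
Convert discharge: 0.000484 cm³/s = 4.840e-10 m³/s.
Darcy's law rearranged: K = Q·L / (A·Δh) = 4.840e-10 × 0.560 / (0.002951 × 0.443) = 2.073e-07 m/s = 0.01791 m/day.

0.0179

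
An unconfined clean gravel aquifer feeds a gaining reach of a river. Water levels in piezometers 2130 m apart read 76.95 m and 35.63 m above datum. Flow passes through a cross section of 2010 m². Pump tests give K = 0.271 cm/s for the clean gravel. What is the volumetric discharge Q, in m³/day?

9130

Convert K: 0.271 cm/s × 864 = 234.1 m/day.
Hydraulic gradient i = (76.95 − 35.63) / 2130 = 41.32 / 2130 = 0.01940.
Darcy's law: Q = K · A · i = 234.1 × 2010 × 0.01940 = 9130 m³/day.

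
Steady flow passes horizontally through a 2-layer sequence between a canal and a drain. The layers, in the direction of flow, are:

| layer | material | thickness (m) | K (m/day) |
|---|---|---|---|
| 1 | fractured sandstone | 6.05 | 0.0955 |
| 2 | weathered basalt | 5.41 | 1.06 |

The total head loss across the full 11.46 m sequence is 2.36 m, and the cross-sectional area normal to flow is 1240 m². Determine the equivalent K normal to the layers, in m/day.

Flow is perpendicular to layering, so the layers act in series and the equivalent K is the thickness-weighted harmonic mean.
Total thickness L = 6.05 + 5.41 = 11.46 m.
Σ(b_i/K_i) = 6.05/0.0955 + 5.41/1.06 = 68.45 d.
K_eq = L / Σ(b_i/K_i) = 11.46 / 68.45 = 0.1674 m/day.

0.167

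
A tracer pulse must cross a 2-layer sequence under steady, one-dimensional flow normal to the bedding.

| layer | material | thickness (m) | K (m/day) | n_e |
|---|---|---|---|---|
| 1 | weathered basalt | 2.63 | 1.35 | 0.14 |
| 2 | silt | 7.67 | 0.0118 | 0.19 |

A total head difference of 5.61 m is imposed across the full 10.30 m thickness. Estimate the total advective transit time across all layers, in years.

With flow normal to the layers, continuity requires the same specific discharge q through every layer.
Σ(b_i/K_i) = 2.63/1.35 + 7.67/0.0118 = 651.9 d.
q = Δh / Σ(b_i/K_i) = 5.61 / 651.9 = 0.008605 m/day.
In each layer the seepage velocity is v_i = q/n_i, so the layer transit time is t_i = b_i·n_i / q:
  layer 1 (weathered basalt): t_1 = 2.63 × 0.14 / 0.008605 = 42.79 d
  layer 2 (silt): t_2 = 7.67 × 0.19 / 0.008605 = 169.4 d
Total t = Σ t_i = 212.1 days = 0.5808 years.

0.581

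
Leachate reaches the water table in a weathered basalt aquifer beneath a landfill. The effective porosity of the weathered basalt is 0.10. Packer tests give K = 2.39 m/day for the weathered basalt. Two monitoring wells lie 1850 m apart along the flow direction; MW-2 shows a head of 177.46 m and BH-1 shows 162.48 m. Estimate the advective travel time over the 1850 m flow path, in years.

Hydraulic gradient i = (177.46 − 162.48) / 1850 = 14.98 / 1850 = 0.008097.
Darcy flux q = K · i = 2.390 × 0.008097 = 0.01935 m/day.
Seepage velocity v = q / n_e = 0.01935 / 0.10 = 0.1935 m/day.
Travel time t = L / v = 1850 / 0.1935 = 9559 days = 26.17 years.

26.2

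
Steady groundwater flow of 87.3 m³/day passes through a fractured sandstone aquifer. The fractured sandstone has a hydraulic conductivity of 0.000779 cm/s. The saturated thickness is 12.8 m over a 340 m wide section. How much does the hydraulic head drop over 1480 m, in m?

44.1

Convert K: 0.000779 cm/s × 864 = 0.6731 m/day.
Cross-sectional area A = 340 × 12.8 = 4352 m².
From Q = K·A·i, i = Q / (K·A) = 87.3 / (0.6731 × 4352) = 0.02980.
Head loss Δh = i · L = 0.02980 × 1480 = 44.11 m.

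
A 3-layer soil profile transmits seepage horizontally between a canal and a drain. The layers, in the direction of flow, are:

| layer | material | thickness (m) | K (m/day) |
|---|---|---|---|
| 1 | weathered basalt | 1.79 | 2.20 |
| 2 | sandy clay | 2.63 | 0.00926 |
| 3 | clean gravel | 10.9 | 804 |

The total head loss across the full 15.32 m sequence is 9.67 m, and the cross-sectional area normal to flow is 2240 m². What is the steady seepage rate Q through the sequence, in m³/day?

76.0

Flow is perpendicular to layering, so the layers act in series and the equivalent K is the thickness-weighted harmonic mean.
Total thickness L = 1.79 + 2.63 + 10.9 = 15.32 m.
Σ(b_i/K_i) = 1.79/2.20 + 2.63/0.00926 + 10.9/804 = 284.8 d.
K_eq = L / Σ(b_i/K_i) = 15.32 / 284.8 = 0.05378 m/day.
Q = K_eq · A · (Δh/L) = 0.05378 × 2240 × (9.67/15.32) = 76.04 m³/day.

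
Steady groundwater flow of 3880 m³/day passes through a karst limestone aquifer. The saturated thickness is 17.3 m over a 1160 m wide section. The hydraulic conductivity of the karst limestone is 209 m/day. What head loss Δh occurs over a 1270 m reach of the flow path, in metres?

Cross-sectional area A = 1160 × 17.3 = 20068 m².
From Q = K·A·i, i = Q / (K·A) = 3880 / (209.0 × 20068) = 0.0009251.
Head loss Δh = i · L = 0.0009251 × 1270 = 1.175 m.

1.17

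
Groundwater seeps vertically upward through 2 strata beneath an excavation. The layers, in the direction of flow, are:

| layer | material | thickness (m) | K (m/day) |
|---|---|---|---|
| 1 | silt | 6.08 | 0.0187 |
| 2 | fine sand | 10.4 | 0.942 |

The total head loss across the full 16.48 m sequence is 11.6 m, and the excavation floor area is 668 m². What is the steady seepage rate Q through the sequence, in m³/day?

Flow is perpendicular to layering, so the layers act in series and the equivalent K is the thickness-weighted harmonic mean.
Total thickness L = 6.08 + 10.4 = 16.48 m.
Σ(b_i/K_i) = 6.08/0.0187 + 10.4/0.942 = 336.2 d.
K_eq = L / Σ(b_i/K_i) = 16.48 / 336.2 = 0.04902 m/day.
Q = K_eq · A · (Δh/L) = 0.04902 × 668 × (11.6/16.48) = 23.05 m³/day.

23.0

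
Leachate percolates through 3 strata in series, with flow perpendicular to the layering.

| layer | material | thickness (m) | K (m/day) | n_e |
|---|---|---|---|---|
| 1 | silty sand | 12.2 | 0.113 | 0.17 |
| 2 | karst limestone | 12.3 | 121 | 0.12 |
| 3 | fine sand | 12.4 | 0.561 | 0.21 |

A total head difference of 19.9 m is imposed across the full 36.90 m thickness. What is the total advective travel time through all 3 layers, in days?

With flow normal to the layers, continuity requires the same specific discharge q through every layer.
Σ(b_i/K_i) = 12.2/0.113 + 12.3/121 + 12.4/0.561 = 130.2 d.
q = Δh / Σ(b_i/K_i) = 19.9 / 130.2 = 0.1529 m/day.
In each layer the seepage velocity is v_i = q/n_i, so the layer transit time is t_i = b_i·n_i / q:
  layer 1 (silty sand): t_1 = 12.2 × 0.17 / 0.1529 = 13.57 d
  layer 2 (karst limestone): t_2 = 12.3 × 0.12 / 0.1529 = 9.655 d
  layer 3 (fine sand): t_3 = 12.4 × 0.21 / 0.1529 = 17.03 d
Total t = Σ t_i = 40.25 days.

40.3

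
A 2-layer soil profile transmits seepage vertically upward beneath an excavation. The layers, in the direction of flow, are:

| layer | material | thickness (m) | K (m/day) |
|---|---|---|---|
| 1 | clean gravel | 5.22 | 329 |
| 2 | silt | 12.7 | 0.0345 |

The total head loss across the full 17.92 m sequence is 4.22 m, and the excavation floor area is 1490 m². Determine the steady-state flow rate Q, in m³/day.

Flow is perpendicular to layering, so the layers act in series and the equivalent K is the thickness-weighted harmonic mean.
Total thickness L = 5.22 + 12.7 = 17.92 m.
Σ(b_i/K_i) = 5.22/329 + 12.7/0.0345 = 368.1 d.
K_eq = L / Σ(b_i/K_i) = 17.92 / 368.1 = 0.04868 m/day.
Q = K_eq · A · (Δh/L) = 0.04868 × 1490 × (4.22/17.92) = 17.08 m³/day.

17.1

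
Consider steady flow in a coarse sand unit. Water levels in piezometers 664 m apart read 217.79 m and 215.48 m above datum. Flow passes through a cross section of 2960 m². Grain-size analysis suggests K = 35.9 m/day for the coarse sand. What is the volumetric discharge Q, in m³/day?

Hydraulic gradient i = (217.79 − 215.48) / 664 = 2.31 / 664 = 0.003479.
Darcy's law: Q = K · A · i = 35.90 × 2960 × 0.003479 = 369.7 m³/day.

370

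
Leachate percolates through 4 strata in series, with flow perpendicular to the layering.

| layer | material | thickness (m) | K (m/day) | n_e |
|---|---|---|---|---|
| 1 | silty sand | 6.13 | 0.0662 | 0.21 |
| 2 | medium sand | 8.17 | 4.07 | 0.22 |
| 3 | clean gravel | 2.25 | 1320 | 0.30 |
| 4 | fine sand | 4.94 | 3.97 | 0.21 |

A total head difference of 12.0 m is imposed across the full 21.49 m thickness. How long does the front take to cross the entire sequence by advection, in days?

With flow normal to the layers, continuity requires the same specific discharge q through every layer.
Σ(b_i/K_i) = 6.13/0.0662 + 8.17/4.07 + 2.25/1320 + 4.94/3.97 = 95.85 d.
q = Δh / Σ(b_i/K_i) = 12.0 / 95.85 = 0.1252 m/day.
In each layer the seepage velocity is v_i = q/n_i, so the layer transit time is t_i = b_i·n_i / q:
  layer 1 (silty sand): t_1 = 6.13 × 0.21 / 0.1252 = 10.28 d
  layer 2 (medium sand): t_2 = 8.17 × 0.22 / 0.1252 = 14.36 d
  layer 3 (clean gravel): t_3 = 2.25 × 0.30 / 0.1252 = 5.392 d
  layer 4 (fine sand): t_4 = 4.94 × 0.21 / 0.1252 = 8.286 d
Total t = Σ t_i = 38.32 days.

38.3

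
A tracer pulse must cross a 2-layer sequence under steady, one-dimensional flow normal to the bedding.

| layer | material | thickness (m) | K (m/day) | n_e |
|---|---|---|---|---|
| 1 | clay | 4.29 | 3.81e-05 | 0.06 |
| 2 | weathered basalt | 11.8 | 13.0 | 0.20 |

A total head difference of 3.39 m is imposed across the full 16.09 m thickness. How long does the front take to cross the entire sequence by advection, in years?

238

With flow normal to the layers, continuity requires the same specific discharge q through every layer.
Σ(b_i/K_i) = 4.29/3.81e-05 + 11.8/13.0 = 1.126e+05 d.
q = Δh / Σ(b_i/K_i) = 3.39 / 1.126e+05 = 3.011e-05 m/day.
In each layer the seepage velocity is v_i = q/n_i, so the layer transit time is t_i = b_i·n_i / q:
  layer 1 (clay): t_1 = 4.29 × 0.06 / 3.011e-05 = 8550 d
  layer 2 (weathered basalt): t_2 = 11.8 × 0.20 / 3.011e-05 = 78388 d
Total t = Σ t_i = 86937 days = 238.0 years.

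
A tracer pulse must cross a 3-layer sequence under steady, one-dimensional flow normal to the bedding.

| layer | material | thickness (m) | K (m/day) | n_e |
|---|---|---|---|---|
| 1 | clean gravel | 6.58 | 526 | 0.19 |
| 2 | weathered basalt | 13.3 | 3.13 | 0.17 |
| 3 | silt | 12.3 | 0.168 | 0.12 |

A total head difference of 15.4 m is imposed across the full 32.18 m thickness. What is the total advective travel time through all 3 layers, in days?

25.1

With flow normal to the layers, continuity requires the same specific discharge q through every layer.
Σ(b_i/K_i) = 6.58/526 + 13.3/3.13 + 12.3/0.168 = 77.48 d.
q = Δh / Σ(b_i/K_i) = 15.4 / 77.48 = 0.1988 m/day.
In each layer the seepage velocity is v_i = q/n_i, so the layer transit time is t_i = b_i·n_i / q:
  layer 1 (clean gravel): t_1 = 6.58 × 0.19 / 0.1988 = 6.290 d
  layer 2 (weathered basalt): t_2 = 13.3 × 0.17 / 0.1988 = 11.37 d
  layer 3 (silt): t_3 = 12.3 × 0.12 / 0.1988 = 7.426 d
Total t = Σ t_i = 25.09 days.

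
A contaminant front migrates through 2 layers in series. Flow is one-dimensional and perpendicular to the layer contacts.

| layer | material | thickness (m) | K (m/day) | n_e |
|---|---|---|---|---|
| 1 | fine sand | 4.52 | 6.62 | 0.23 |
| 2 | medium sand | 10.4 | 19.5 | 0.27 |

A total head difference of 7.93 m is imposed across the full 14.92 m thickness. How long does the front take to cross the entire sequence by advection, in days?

With flow normal to the layers, continuity requires the same specific discharge q through every layer.
Σ(b_i/K_i) = 4.52/6.62 + 10.4/19.5 = 1.216 d.
q = Δh / Σ(b_i/K_i) = 7.93 / 1.216 = 6.521 m/day.
In each layer the seepage velocity is v_i = q/n_i, so the layer transit time is t_i = b_i·n_i / q:
  layer 1 (fine sand): t_1 = 4.52 × 0.23 / 6.521 = 0.1594 d
  layer 2 (medium sand): t_2 = 10.4 × 0.27 / 6.521 = 0.4306 d
Total t = Σ t_i = 0.5901 days.

0.590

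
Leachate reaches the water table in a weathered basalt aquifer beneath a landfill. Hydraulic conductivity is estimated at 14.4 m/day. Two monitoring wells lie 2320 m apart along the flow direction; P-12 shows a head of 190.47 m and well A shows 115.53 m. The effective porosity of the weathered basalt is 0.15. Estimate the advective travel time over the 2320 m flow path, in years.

2.05

Hydraulic gradient i = (190.47 − 115.53) / 2320 = 74.94 / 2320 = 0.03230.
Darcy flux q = K · i = 14.40 × 0.03230 = 0.4651 m/day.
Seepage velocity v = q / n_e = 0.4651 / 0.15 = 3.101 m/day.
Travel time t = L / v = 2320 / 3.101 = 748.2 days = 2.048 years.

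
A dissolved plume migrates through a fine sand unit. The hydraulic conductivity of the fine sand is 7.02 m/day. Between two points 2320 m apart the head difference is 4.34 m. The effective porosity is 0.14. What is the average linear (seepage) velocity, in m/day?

Hydraulic gradient i = Δh / L = 4.34 / 2320 = 0.001871.
Darcy flux q = K · i = 7.020 × 0.001871 = 0.01313 m/day.
Seepage velocity v = q / n_e = 0.01313 / 0.14 = 0.09380 m/day.

0.0938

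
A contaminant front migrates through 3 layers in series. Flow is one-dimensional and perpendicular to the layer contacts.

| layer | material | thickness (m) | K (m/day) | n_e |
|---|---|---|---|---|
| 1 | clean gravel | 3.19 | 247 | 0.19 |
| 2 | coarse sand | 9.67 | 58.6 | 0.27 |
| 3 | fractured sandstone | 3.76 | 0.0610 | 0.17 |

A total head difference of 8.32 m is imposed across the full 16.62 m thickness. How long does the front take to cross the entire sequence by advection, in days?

28.7

With flow normal to the layers, continuity requires the same specific discharge q through every layer.
Σ(b_i/K_i) = 3.19/247 + 9.67/58.6 + 3.76/0.0610 = 61.82 d.
q = Δh / Σ(b_i/K_i) = 8.32 / 61.82 = 0.1346 m/day.
In each layer the seepage velocity is v_i = q/n_i, so the layer transit time is t_i = b_i·n_i / q:
  layer 1 (clean gravel): t_1 = 3.19 × 0.19 / 0.1346 = 4.503 d
  layer 2 (coarse sand): t_2 = 9.67 × 0.27 / 0.1346 = 19.40 d
  layer 3 (fractured sandstone): t_3 = 3.76 × 0.17 / 0.1346 = 4.749 d
Total t = Σ t_i = 28.65 days.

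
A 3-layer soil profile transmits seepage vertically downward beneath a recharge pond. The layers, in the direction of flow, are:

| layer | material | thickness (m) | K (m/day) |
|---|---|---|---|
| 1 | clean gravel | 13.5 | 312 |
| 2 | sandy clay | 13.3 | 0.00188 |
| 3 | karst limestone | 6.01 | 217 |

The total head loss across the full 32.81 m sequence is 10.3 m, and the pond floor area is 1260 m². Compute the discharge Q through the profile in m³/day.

1.83

Flow is perpendicular to layering, so the layers act in series and the equivalent K is the thickness-weighted harmonic mean.
Total thickness L = 13.5 + 13.3 + 6.01 = 32.81 m.
Σ(b_i/K_i) = 13.5/312 + 13.3/0.00188 + 6.01/217 = 7075 d.
K_eq = L / Σ(b_i/K_i) = 32.81 / 7075 = 0.004638 m/day.
Q = K_eq · A · (Δh/L) = 0.004638 × 1260 × (10.3/32.81) = 1.834 m³/day.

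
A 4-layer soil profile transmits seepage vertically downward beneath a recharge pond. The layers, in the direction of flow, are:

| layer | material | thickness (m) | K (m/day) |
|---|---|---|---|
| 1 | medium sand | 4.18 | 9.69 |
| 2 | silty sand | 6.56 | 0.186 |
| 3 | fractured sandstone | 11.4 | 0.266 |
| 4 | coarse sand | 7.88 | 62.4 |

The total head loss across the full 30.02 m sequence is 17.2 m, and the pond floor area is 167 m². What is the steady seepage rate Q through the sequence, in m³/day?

36.5

Flow is perpendicular to layering, so the layers act in series and the equivalent K is the thickness-weighted harmonic mean.
Total thickness L = 4.18 + 6.56 + 11.4 + 7.88 = 30.02 m.
Σ(b_i/K_i) = 4.18/9.69 + 6.56/0.186 + 11.4/0.266 + 7.88/62.4 = 78.68 d.
K_eq = L / Σ(b_i/K_i) = 30.02 / 78.68 = 0.3815 m/day.
Q = K_eq · A · (Δh/L) = 0.3815 × 167 × (17.2/30.02) = 36.51 m³/day.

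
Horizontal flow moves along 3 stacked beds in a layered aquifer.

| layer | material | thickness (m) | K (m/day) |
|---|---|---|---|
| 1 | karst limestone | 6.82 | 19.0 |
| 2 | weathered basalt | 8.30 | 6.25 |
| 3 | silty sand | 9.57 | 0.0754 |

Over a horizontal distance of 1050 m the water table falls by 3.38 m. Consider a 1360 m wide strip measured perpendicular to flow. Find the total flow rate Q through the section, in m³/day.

798

Flow is parallel to layering, so each bed carries its own Darcy discharge and the transmissivities add.
Σ(K_i·b_i) = 19.0×6.82 + 6.25×8.30 + 0.0754×9.57 = 182.2 m²/day.
Hydraulic gradient i = Δh / L = 3.38 / 1050 = 0.003219.
Q = Σ(K_i·b_i) · W · i = 182.2 × 1360 × 0.003219 = 797.6 m³/day.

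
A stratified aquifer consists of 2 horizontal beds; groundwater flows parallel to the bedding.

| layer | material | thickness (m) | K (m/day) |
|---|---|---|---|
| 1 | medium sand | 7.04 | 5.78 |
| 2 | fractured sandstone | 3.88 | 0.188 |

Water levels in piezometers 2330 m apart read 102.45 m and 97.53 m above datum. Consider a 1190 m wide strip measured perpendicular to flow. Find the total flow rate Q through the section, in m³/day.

104

Flow is parallel to layering, so each bed carries its own Darcy discharge and the transmissivities add.
Σ(K_i·b_i) = 5.78×7.04 + 0.188×3.88 = 41.42 m²/day.
Hydraulic gradient i = (102.45 − 97.53) / 2330 = 4.92 / 2330 = 0.002112.
Q = Σ(K_i·b_i) · W · i = 41.42 × 1190 × 0.002112 = 104.1 m³/day.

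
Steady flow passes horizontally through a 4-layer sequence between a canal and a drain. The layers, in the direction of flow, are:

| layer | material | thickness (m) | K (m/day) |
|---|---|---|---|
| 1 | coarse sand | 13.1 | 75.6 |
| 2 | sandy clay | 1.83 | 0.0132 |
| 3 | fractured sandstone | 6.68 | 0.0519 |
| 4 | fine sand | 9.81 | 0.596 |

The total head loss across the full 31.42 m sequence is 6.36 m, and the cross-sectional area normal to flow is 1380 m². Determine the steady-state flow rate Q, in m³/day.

Flow is perpendicular to layering, so the layers act in series and the equivalent K is the thickness-weighted harmonic mean.
Total thickness L = 13.1 + 1.83 + 6.68 + 9.81 = 31.42 m.
Σ(b_i/K_i) = 13.1/75.6 + 1.83/0.0132 + 6.68/0.0519 + 9.81/0.596 = 284.0 d.
K_eq = L / Σ(b_i/K_i) = 31.42 / 284.0 = 0.1106 m/day.
Q = K_eq · A · (Δh/L) = 0.1106 × 1380 × (6.36/31.42) = 30.91 m³/day.

30.9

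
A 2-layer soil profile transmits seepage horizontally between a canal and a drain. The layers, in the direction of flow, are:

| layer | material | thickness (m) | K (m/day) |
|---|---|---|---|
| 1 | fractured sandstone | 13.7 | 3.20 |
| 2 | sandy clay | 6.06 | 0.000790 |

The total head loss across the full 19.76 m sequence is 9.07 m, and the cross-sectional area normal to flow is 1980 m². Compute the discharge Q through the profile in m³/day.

Flow is perpendicular to layering, so the layers act in series and the equivalent K is the thickness-weighted harmonic mean.
Total thickness L = 13.7 + 6.06 = 19.76 m.
Σ(b_i/K_i) = 13.7/3.20 + 6.06/0.000790 = 7675 d.
K_eq = L / Σ(b_i/K_i) = 19.76 / 7675 = 0.002575 m/day.
Q = K_eq · A · (Δh/L) = 0.002575 × 1980 × (9.07/19.76) = 2.340 m³/day.

2.34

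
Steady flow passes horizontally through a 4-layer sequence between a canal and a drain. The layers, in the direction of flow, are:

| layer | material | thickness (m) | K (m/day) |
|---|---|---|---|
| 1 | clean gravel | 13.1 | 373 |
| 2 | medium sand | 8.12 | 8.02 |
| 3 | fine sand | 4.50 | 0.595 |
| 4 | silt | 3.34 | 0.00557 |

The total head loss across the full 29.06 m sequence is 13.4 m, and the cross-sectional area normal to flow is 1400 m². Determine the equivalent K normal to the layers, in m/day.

0.0478

Flow is perpendicular to layering, so the layers act in series and the equivalent K is the thickness-weighted harmonic mean.
Total thickness L = 13.1 + 8.12 + 4.50 + 3.34 = 29.06 m.
Σ(b_i/K_i) = 13.1/373 + 8.12/8.02 + 4.50/0.595 + 3.34/0.00557 = 608.3 d.
K_eq = L / Σ(b_i/K_i) = 29.06 / 608.3 = 0.04778 m/day.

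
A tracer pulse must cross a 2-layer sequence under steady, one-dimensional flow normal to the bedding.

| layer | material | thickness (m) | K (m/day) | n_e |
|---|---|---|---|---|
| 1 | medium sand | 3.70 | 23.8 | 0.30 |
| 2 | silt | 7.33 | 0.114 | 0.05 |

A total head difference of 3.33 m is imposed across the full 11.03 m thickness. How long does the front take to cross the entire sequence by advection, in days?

With flow normal to the layers, continuity requires the same specific discharge q through every layer.
Σ(b_i/K_i) = 3.70/23.8 + 7.33/0.114 = 64.45 d.
q = Δh / Σ(b_i/K_i) = 3.33 / 64.45 = 0.05166 m/day.
In each layer the seepage velocity is v_i = q/n_i, so the layer transit time is t_i = b_i·n_i / q:
  layer 1 (medium sand): t_1 = 3.70 × 0.30 / 0.05166 = 21.48 d
  layer 2 (silt): t_2 = 7.33 × 0.05 / 0.05166 = 7.094 d
Total t = Σ t_i = 28.58 days.

28.6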